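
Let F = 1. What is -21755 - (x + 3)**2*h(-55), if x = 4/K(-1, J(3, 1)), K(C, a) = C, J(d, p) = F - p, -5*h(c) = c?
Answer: -21766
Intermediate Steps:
h(c) = -c/5
J(d, p) = 1 - p
x = -4 (x = 4/(-1) = 4*(-1) = -4)
-21755 - (x + 3)**2*h(-55) = -21755 - (-4 + 3)**2*(-1/5*(-55)) = -21755 - (-1)**2*11 = -21755 - 11 = -21766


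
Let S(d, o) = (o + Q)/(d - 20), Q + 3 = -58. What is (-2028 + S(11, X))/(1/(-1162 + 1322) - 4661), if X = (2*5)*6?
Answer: 2920160/6711831 ≈ 0.43508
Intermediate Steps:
Q = -61 (Q = -3 - 58 = -61)
X = 60 (X = 10*6 = 60)
S(d, o) = (-61 + o)/(-20 + d) (S(d, o) = (o - 61)/(d - 20) = (-61 + o)/(-20 + d))
(-2028 + S(11, X))/(1/(-1162 + 1322) - 4661) = (-2028 + (-61 + 60)/(-20 + 11))/(1/(-1162 + 1322) - 4661) = (-2028 - 1/(-9))/(1/160 - 4661) = (-2028 - 1/9*(-1))/(1/160 - 4661) = (-2028 + 1/9)/(-745759/160) = -18251/9*(-160/745759) = 2920160/6711831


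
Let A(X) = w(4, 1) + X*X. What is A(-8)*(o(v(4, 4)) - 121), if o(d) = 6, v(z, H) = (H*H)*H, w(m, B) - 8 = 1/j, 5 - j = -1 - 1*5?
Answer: -91195/11 ≈ -8290.5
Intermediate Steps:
j = 11 (j = 5 - (-1 - 1*5) = 5 - (-1 - 5) = 5 - 1*(-6) = 5 + 6 = 11)
w(m, B) = 89/11 (w(m, B) = 8 + 1/11 = 89/11)
v(z, H) = H**3 (v(z, H) = H**2*H = H**3)
A(X) = 89/11 + X**2 (A(X) = 89/11 + X*X = 89/11 + X**2)
A(-8)*(o(v(4, 4)) - 121) = (89/11 + (-8)**2)*(6 - 121) = (89/11 + 64)*(-115) = (793/11)*(-115) = -91195/11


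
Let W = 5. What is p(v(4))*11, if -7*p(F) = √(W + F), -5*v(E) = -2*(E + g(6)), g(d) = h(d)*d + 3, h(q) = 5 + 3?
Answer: -33*√3/7 ≈ -8.1654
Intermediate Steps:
h(q) = 8
g(d) = 3 + 8*d (g(d) = 8*d + 3 = 3 + 8*d)
v(E) = 102/5 + 2*E/5 (v(E) = -(-2)*(E + (3 + 8*6))/5 = -(-2)*(E + (3 + 48))/5 = -(-2)*(E + 51)/5 = -(-2)*(51 + E)/5 = -(-102 - 2*E)/5 = 102/5 + 2*E/5)
p(F) = -√(5 + F)/7
p(v(4))*11 = -√(5 + (102/5 + (⅖)*4))/7*11 = -√(5 + (102/5 + 8/5))/7*11 = -√(5 + 22)/7*11 = -3*√3/7*11 = -33*√3/7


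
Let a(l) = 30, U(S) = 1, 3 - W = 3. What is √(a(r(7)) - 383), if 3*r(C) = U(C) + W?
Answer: I*√353 ≈ 18.788*I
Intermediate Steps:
W = 0 (W = 3 - 1*3 = 3 - 3 = 0)
r(C) = ⅓ (r(C) = (1 + 0)/3 = (⅓)*1 = ⅓)
√(a(r(7)) - 383) = √(30 - 383) = √(-353) = I*√353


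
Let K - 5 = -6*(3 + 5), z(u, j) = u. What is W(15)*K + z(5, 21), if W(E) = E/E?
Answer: -38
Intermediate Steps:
W(E) = 1
K = -43 (K = 5 - 6*(3 + 5) = 5 - 6*8 = 5 - 48 = -43)
W(15)*K + z(5, 21) = 1*(-43) + 5 = -43 + 5 = -38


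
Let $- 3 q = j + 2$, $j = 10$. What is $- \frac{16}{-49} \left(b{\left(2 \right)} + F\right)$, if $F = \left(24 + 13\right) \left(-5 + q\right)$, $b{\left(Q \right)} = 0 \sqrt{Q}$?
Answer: $- \frac{5328}{49} \approx -108.73$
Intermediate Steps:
$q = -4$ ($q = - \frac{10 + 2}{3} = \left(- \frac{1}{3}\right) 12 = -4$)
$b{\left(Q \right)} = 0$
$F = -333$ ($F = \left(24 + 13\right) \left(-5 - 4\right) = 37 \left(-9\right) = -333$)
$- \frac{16}{-49} \left(b{\left(2 \right)} + F\right) = - \frac{16}{-49} \left(0 - 333\right) = \left(-16\right) \left(- \frac{1}{49}\right) \left(-333\right) = \frac{16}{49} \left(-333\right) = - \frac{5328}{49}$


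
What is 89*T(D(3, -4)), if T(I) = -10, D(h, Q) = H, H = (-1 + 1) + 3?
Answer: -890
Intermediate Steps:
H = 3 (H = 0 + 3 = 3)
D(h, Q) = 3
89*T(D(3, -4)) = 89*(-10) = -890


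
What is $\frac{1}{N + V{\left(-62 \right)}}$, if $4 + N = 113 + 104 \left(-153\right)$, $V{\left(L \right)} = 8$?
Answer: $- \frac{1}{15795} \approx -6.3311 \cdot 10^{-5}$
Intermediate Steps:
$N = -15803$ ($N = -4 + \left(113 + 104 \left(-153\right)\right) = -4 + \left(113 - 15912\right) = -4 - 15799 = -15803$)
$\frac{1}{N + V{\left(-62 \right)}} = \frac{1}{-15803 + 8} = \frac{1}{-15795} = - \frac{1}{15795}$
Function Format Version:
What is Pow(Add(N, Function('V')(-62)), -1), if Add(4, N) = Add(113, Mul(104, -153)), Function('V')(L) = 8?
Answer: Rational(-1, 15795) ≈ -6.3311e-5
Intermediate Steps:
N = -15803 (N = Add(-4, Add(113, Mul(104, -153))) = Add(-4, Add(113, -15912)) = Add(-4, -15799) = -15803)
Pow(Add(N, Function('V')(-62)), -1) = Pow(Add(-15803, 8), -1) = Pow(-15795, -1) = Rational(-1, 15795)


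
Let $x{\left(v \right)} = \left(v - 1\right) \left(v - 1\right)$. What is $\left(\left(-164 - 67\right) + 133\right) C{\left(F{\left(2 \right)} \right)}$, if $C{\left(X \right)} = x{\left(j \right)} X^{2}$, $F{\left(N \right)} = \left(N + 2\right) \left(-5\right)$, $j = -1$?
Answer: $-156800$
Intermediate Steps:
$x{\left(v \right)} = \left(-1 + v\right)^{2}$ ($x{\left(v \right)} = \left(-1 + v\right) \left(-1 + v\right) = \left(-1 + v\right)^{2}$)
$F{\left(N \right)} = -10 - 5 N$ ($F{\left(N \right)} = \left(2 + N\right) \left(-5\right) = -10 - 5 N$)
$C{\left(X \right)} = 4 X^{2}$ ($C{\left(X \right)} = \left(-1 - 1\right)^{2} X^{2} = \left(-2\right)^{2} X^{2} = 4 X^{2}$)
$\left(\left(-164 - 67\right) + 133\right) C{\left(F{\left(2 \right)} \right)} = \left(\left(-164 - 67\right) + 133\right) 4 \left(-10 - 10\right)^{2} = \left(-231 + 133\right) 4 \left(-10 - 10\right)^{2} = - 98 \cdot 4 \left(-20\right)^{2} = - 98 \cdot 4 \cdot 400 = \left(-98\right) 1600 = -156800$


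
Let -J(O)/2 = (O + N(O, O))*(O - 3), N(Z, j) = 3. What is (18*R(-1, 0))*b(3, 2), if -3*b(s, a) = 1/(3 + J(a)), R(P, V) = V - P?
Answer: -6/13 ≈ -0.46154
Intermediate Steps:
J(O) = -2*(-3 + O)*(3 + O) (J(O) = -2*(O + 3)*(O - 3) = -2*(3 + O)*(-3 + O) = -2*(-3 + O)*(3 + O))
b(s, a) = -1/(3*(21 - 2*a**2)) (b(s, a) = -1/(3*(3 + (18 - 2*a**2))) = -1/(3*(21 - 2*a**2)))
(18*R(-1, 0))*b(3, 2) = (18*(0 - 1*(-1)))*(1/(3*(-21 + 2*2**2))) = (18*(0 + 1))*(1/(3*(-21 + 2*4))) = (18*1)*(1/(3*(-21 + 8))) = 18*((1/3)/(-13)) = 18*((1/3)*(-1/13)) = 18*(-1/39) = -6/13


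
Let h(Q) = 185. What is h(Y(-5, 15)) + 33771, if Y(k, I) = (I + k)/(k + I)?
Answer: 33956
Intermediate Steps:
Y(k, I) = 1 (Y(k, I) = (I + k)/(I + k) = 1)
h(Y(-5, 15)) + 33771 = 185 + 33771 = 33956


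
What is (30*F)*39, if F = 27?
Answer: 31590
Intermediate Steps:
(30*F)*39 = (30*27)*39 = 810*39 = 31590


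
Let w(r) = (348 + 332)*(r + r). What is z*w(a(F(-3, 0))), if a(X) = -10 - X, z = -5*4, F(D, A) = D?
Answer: 190400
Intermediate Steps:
z = -20
w(r) = 1360*r (w(r) = 680*(2*r) = 1360*r)
z*w(a(F(-3, 0))) = -27200*(-10 - 1*(-3)) = -27200*(-10 + 3) = -27200*(-7) = -20*(-9520) = 190400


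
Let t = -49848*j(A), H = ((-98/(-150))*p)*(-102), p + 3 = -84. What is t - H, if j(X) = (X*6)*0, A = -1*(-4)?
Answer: -144942/25 ≈ -5797.7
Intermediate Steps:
A = 4
j(X) = 0 (j(X) = (6*X)*0 = 0)
p = -87 (p = -3 - 84 = -87)
H = 144942/25 (H = (-98/(-150)*(-87))*(-102) = (-98*(-1/150)*(-87))*(-102) = ((49/75)*(-87))*(-102) = -1421/25*(-102) = 144942/25 ≈ 5797.7)
t = 0 (t = -49848*0 = 0)
t - H = 0 - 1*144942/25 = 0 - 144942/25 = -144942/25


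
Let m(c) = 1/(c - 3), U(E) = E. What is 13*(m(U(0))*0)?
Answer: 0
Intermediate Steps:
m(c) = 1/(-3 + c)
13*(m(U(0))*0) = 13*(0/(-3 + 0)) = 13*(0/(-3)) = 13*(-⅓*0) = 13*0 = 0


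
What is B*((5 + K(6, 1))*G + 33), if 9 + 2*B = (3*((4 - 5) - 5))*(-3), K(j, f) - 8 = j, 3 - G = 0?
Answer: 2025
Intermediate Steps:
G = 3 (G = 3 - 1*0 = 3 + 0 = 3)
K(j, f) = 8 + j
B = 45/2 (B = -9/2 + ((3*((4 - 5) - 5))*(-3))/2 = -9/2 + ((3*(-1 - 5))*(-3))/2 = -9/2 + ((3*(-6))*(-3))/2 = -9/2 + (-18*(-3))/2 = -9/2 + (½)*54 = -9/2 + 27 = 45/2 ≈ 22.500)
B*((5 + K(6, 1))*G + 33) = 45*((5 + (8 + 6))*3 + 33)/2 = 45*((5 + 14)*3 + 33)/2 = 45*(19*3 + 33)/2 = 45*(57 + 33)/2 = (45/2)*90 = 2025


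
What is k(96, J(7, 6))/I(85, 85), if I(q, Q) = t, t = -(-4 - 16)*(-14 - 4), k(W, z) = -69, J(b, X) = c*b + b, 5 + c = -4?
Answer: 23/120 ≈ 0.19167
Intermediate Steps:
c = -9 (c = -5 - 4 = -9)
J(b, X) = -8*b (J(b, X) = -9*b + b = -8*b)
t = -360 (t = -(-20)*(-18) = -1*360 = -360)
I(q, Q) = -360
k(96, J(7, 6))/I(85, 85) = -69/(-360) = -69*(-1/360) = 23/120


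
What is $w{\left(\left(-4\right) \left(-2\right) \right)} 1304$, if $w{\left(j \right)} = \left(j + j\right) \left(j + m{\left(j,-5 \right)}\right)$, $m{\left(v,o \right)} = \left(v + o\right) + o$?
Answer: $125184$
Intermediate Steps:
$m{\left(v,o \right)} = v + 2 o$ ($m{\left(v,o \right)} = \left(o + v\right) + o = v + 2 o$)
$w{\left(j \right)} = 2 j \left(-10 + 2 j\right)$ ($w{\left(j \right)} = \left(j + j\right) \left(j + \left(j + 2 \left(-5\right)\right)\right) = 2 j \left(j + \left(j - 10\right)\right) = 2 j \left(j + \left(-10 + j\right)\right) = 2 j \left(-10 + 2 j\right)$)
$w{\left(\left(-4\right) \left(-2\right) \right)} 1304 = 4 \left(\left(-4\right) \left(-2\right)\right) \left(-5 - -8\right) 1304 = 4 \cdot 8 \left(-5 + 8\right) 1304 = 4 \cdot 8 \cdot 3 \cdot 1304 = 96 \cdot 1304 = 125184$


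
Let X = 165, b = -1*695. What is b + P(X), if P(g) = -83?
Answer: -778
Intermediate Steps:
b = -695
b + P(X) = -695 - 83 = -778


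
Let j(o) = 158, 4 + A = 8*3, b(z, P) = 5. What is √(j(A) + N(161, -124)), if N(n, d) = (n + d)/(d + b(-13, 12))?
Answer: 3*√248115/119 ≈ 12.557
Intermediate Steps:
A = 20 (A = -4 + 8*3 = -4 + 24 = 20)
N(n, d) = (d + n)/(5 + d) (N(n, d) = (n + d)/(d + 5) = (d + n)/(5 + d))
√(j(A) + N(161, -124)) = √(158 + (-124 + 161)/(5 - 124)) = √(158 + 37/(-119)) = √(158 - 1/119*37) = √(158 - 37/119) = √(18765/119) = 3*√248115/119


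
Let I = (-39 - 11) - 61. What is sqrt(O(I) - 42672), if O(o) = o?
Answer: I*sqrt(42783) ≈ 206.84*I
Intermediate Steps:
I = -111 (I = -50 - 61 = -111)
sqrt(O(I) - 42672) = sqrt(-111 - 42672) = sqrt(-42783) = I*sqrt(42783)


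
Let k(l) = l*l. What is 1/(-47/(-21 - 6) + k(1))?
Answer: 27/74 ≈ 0.36486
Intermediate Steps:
k(l) = l²
1/(-47/(-21 - 6) + k(1)) = 1/(-47/(-21 - 6) + 1²) = 1/(-47/(-27) + 1) = 1/(-1/27*(-47) + 1) = 1/(47/27 + 1) = 1/(74/27) = 27/74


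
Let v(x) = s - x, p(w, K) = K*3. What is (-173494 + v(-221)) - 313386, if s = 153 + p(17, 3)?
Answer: -486497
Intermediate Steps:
p(w, K) = 3*K
s = 162 (s = 153 + 3*3 = 153 + 9 = 162)
v(x) = 162 - x
(-173494 + v(-221)) - 313386 = (-173494 + (162 - 1*(-221))) - 313386 = (-173494 + (162 + 221)) - 313386 = (-173494 + 383) - 313386 = -173111 - 313386 = -486497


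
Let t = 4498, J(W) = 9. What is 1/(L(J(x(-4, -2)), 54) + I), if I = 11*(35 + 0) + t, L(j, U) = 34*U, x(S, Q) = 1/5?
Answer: 1/6719 ≈ 0.00014883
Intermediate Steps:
x(S, Q) = ⅕
I = 4883 (I = 11*(35 + 0) + 4498 = 11*35 + 4498 = 385 + 4498 = 4883)
1/(L(J(x(-4, -2)), 54) + I) = 1/(34*54 + 4883) = 1/(1836 + 4883) = 1/6719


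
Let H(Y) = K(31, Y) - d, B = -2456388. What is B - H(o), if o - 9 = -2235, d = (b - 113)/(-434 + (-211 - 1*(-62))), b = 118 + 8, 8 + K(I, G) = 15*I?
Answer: -1432340648/583 ≈ -2.4568e+6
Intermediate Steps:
K(I, G) = -8 + 15*I
b = 126
d = -13/583 (d = (126 - 113)/(-434 + (-211 - 1*(-62))) = 13/(-434 + (-211 + 62)) = 13/(-434 - 149) = 13/(-583) = 13*(-1/583) = -13/583 ≈ -0.022298)
o = -2226 (o = 9 - 2235 = -2226)
H(Y) = 266444/583 (H(Y) = (-8 + 15*31) - 1*(-13/583) = (-8 + 465) + 13/583 = 457 + 13/583 = 266444/583)
B - H(o) = -2456388 - 1*266444/583 = -2456388 - 266444/583 = -1432340648/583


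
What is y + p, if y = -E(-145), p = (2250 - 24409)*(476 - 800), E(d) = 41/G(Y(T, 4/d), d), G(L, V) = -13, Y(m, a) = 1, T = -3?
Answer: 93333749/13 ≈ 7.1795e+6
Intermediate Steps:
E(d) = -41/13 (E(d) = 41/(-13) = 41*(-1/13) = -41/13)
p = 7179516 (p = -22159*(-324) = 7179516)
y = 41/13 (y = -1*(-41/13) = 41/13 ≈ 3.1538)
y + p = 41/13 + 7179516 = 93333749/13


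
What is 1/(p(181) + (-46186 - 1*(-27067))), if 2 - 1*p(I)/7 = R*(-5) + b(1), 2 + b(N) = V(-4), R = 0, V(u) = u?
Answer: -1/19063 ≈ -5.2458e-5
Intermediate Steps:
b(N) = -6 (b(N) = -2 - 4 = -6)
p(I) = 56 (p(I) = 14 - 7*(0*(-5) - 6) = 14 - 7*(0 - 6) = 14 - 7*(-6) = 14 + 42 = 56)
1/(p(181) + (-46186 - 1*(-27067))) = 1/(56 + (-46186 - 1*(-27067))) = 1/(56 + (-46186 + 27067)) = 1/(56 - 19119) = 1/(-19063) = -1/19063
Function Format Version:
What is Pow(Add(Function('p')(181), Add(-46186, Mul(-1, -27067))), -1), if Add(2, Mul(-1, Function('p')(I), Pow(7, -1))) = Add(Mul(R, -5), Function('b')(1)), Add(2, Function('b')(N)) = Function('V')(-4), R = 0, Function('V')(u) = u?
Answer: Rational(-1, 19063) ≈ -5.2458e-5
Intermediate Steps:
Function('b')(N) = -6 (Function('b')(N) = Add(-2, -4) = -6)
Function('p')(I) = 56 (Function('p')(I) = Add(14, Mul(-7, Add(Mul(0, -5), -6))) = Add(14, Mul(-7, Add(0, -6))) = Add(14, Mul(-7, -6)) = Add(14, 42) = 56)
Pow(Add(Function('p')(181), Add(-46186, Mul(-1, -27067))), -1) = Pow(Add(56, Add(-46186, Mul(-1, -27067))), -1) = Pow(Add(56, Add(-46186, 27067)), -1) = Pow(Add(56, -19119), -1) = Pow(-19063, -1) = Rational(-1, 19063)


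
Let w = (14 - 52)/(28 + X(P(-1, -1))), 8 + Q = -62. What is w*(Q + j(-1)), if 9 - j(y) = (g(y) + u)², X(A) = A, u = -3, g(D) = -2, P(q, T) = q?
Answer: 3268/27 ≈ 121.04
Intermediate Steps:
Q = -70 (Q = -8 - 62 = -70)
w = -38/27 (w = (14 - 52)/(28 - 1) = -38/27 ≈ -1.4074)
j(y) = -16 (j(y) = 9 - (-2 - 3)² = 9 - 1*(-5)² = 9 - 1*25 = 9 - 25 = -16)
w*(Q + j(-1)) = -38*(-70 - 16)/27 = -38/27*(-86) = 3268/27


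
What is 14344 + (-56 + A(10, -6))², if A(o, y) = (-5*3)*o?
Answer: 56780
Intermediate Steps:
A(o, y) = -15*o
14344 + (-56 + A(10, -6))² = 14344 + (-56 - 15*10)² = 14344 + (-56 - 150)² = 14344 + (-206)² = 14344 + 42436 = 56780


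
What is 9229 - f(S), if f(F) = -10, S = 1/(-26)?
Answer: 9239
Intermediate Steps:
S = -1/26 ≈ -0.038462
9229 - f(S) = 9229 - 1*(-10) = 9229 + 10 = 9239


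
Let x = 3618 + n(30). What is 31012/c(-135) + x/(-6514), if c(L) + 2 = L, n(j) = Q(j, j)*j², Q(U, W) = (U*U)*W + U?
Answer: -1767653417/446209 ≈ -3961.5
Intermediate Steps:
Q(U, W) = U + W*U² (Q(U, W) = U²*W + U = W*U² + U = U + W*U²)
n(j) = j³*(1 + j²) (n(j) = (j*(1 + j*j))*j² = (j*(1 + j²))*j² = j³*(1 + j²))
c(L) = -2 + L
x = 24330618 (x = 3618 + (30³ + 30⁵) = 3618 + (27000 + 24300000) = 3618 + 24327000 = 24330618)
31012/c(-135) + x/(-6514) = 31012/(-2 - 135) + 24330618/(-6514) = 31012/(-137) + 24330618*(-1/6514) = 31012*(-1/137) - 12165309/3257 = -31012/137 - 12165309/3257 = -1767653417/446209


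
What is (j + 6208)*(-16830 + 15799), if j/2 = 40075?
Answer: -89035098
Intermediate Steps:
j = 80150 (j = 2*40075 = 80150)
(j + 6208)*(-16830 + 15799) = (80150 + 6208)*(-16830 + 15799) = 86358*(-1031) = -89035098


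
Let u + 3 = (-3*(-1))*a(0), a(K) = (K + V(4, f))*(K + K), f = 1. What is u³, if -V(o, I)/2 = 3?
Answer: -27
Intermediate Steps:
V(o, I) = -6 (V(o, I) = -2*3 = -6)
a(K) = 2*K*(-6 + K) (a(K) = (K - 6)*(K + K) = (-6 + K)*(2*K) = 2*K*(-6 + K))
u = -3 (u = -3 + (-3*(-1))*(2*0*(-6 + 0)) = -3 + 3*(2*0*(-6)) = -3 + 3*0 = -3 + 0 = -3)
u³ = (-3)³ = -27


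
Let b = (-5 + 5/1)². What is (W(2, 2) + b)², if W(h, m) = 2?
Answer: 4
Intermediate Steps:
b = 0 (b = (-5 + 5*1)² = (-5 + 5)² = 0² = 0)
(W(2, 2) + b)² = (2 + 0)² = 2² = 4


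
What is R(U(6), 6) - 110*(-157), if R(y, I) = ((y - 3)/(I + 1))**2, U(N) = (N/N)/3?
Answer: 7616134/441 ≈ 17270.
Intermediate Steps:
U(N) = 1/3 (U(N) = 1*(1/3) = 1/3)
R(y, I) = (-3 + y)**2/(1 + I)**2 (R(y, I) = ((-3 + y)/(1 + I))**2 = (-3 + y)**2/(1 + I)**2)
R(U(6), 6) - 110*(-157) = (-3 + 1/3)**2/(1 + 6)**2 - 110*(-157) = (-8/3)**2/7**2 + 17270 = (1/49)*(64/9) + 17270 = 64/441 + 17270 = 7616134/441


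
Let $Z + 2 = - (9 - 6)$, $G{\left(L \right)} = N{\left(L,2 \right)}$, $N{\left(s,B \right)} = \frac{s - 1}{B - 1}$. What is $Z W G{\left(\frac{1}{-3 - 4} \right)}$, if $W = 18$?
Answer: $\frac{720}{7} \approx 102.86$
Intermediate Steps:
$N{\left(s,B \right)} = \frac{-1 + s}{-1 + B}$
$G{\left(L \right)} = -1 + L$ ($G{\left(L \right)} = \frac{-1 + L}{-1 + 2} = \frac{-1 + L}{1} = 1 \left(-1 + L\right) = -1 + L$)
$Z = -5$ ($Z = -2 - \left(9 - 6\right) = -2 - 3 = -5$)
$Z W G{\left(\frac{1}{-3 - 4} \right)} = \left(-5\right) 18 \left(-1 + \frac{1}{-3 - 4}\right) = - 90 \left(-1 + \frac{1}{-7}\right) = - 90 \left(-1 - \frac{1}{7}\right) = \left(-90\right) \left(- \frac{8}{7}\right) = \frac{720}{7}$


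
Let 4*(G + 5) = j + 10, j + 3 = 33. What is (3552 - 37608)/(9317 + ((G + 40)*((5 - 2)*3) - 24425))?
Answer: 11352/4901 ≈ 2.3163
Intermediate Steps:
j = 30 (j = -3 + 33 = 30)
G = 5 (G = -5 + (30 + 10)/4 = -5 + (1/4)*40 = -5 + 10 = 5)
(3552 - 37608)/(9317 + ((G + 40)*((5 - 2)*3) - 24425)) = (3552 - 37608)/(9317 + ((5 + 40)*((5 - 2)*3) - 24425)) = -34056/(9317 + (45*(3*3) - 24425)) = -34056/(9317 + (45*9 - 24425)) = -34056/(9317 + (405 - 24425)) = -34056/(9317 - 24020) = -34056/(-14703) = -34056*(-1/14703) = 11352/4901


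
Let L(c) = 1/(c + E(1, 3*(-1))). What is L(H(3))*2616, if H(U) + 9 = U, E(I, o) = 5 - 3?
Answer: -654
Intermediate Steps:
E(I, o) = 2
H(U) = -9 + U
L(c) = 1/(2 + c) (L(c) = 1/(c + 2) = 1/(2 + c))
L(H(3))*2616 = 2616/(2 + (-9 + 3)) = 2616/(2 - 6) = 2616/(-4) = -¼*2616 = -654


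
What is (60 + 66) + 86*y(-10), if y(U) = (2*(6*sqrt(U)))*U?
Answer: 126 - 10320*I*sqrt(10) ≈ 126.0 - 32635.0*I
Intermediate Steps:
y(U) = 12*U**(3/2) (y(U) = (12*sqrt(U))*U = 12*U**(3/2))
(60 + 66) + 86*y(-10) = (60 + 66) + 86*(12*(-10)**(3/2)) = 126 + 86*(12*(-10*I*sqrt(10))) = 126 + 86*(-120*I*sqrt(10)) = 126 - 10320*I*sqrt(10)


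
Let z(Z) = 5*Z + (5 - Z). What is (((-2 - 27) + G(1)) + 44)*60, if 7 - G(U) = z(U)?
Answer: 780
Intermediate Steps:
z(Z) = 5 + 4*Z
G(U) = 2 - 4*U (G(U) = 7 - (5 + 4*U) = 7 + (-5 - 4*U) = 2 - 4*U)
(((-2 - 27) + G(1)) + 44)*60 = (((-2 - 27) + (2 - 4*1)) + 44)*60 = ((-29 + (2 - 4)) + 44)*60 = ((-29 - 2) + 44)*60 = (-31 + 44)*60 = 13*60 = 780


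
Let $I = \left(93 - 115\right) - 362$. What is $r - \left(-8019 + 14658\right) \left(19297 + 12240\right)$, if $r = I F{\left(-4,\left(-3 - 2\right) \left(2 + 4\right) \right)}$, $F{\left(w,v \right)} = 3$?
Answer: $-209375295$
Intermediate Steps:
$I = -384$ ($I = -22 - 362 = -384$)
$r = -1152$ ($r = \left(-384\right) 3 = -1152$)
$r - \left(-8019 + 14658\right) \left(19297 + 12240\right) = -1152 - \left(-8019 + 14658\right) \left(19297 + 12240\right) = -1152 - 6639 \cdot 31537 = -1152 - 209374143 = -209375295$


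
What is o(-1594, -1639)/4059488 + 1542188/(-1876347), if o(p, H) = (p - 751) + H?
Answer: -391748065387/476063008146 ≈ -0.82289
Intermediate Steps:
o(p, H) = -751 + H + p (o(p, H) = (-751 + p) + H = -751 + H + p)
o(-1594, -1639)/4059488 + 1542188/(-1876347) = (-751 - 1639 - 1594)/4059488 + 1542188/(-1876347) = -3984*1/4059488 + 1542188*(-1/1876347) = -249/253718 - 1542188/1876347 = -391748065387/476063008146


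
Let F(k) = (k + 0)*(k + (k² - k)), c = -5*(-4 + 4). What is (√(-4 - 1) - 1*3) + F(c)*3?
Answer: -3 + I*√5 ≈ -3.0 + 2.2361*I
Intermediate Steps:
c = 0 (c = -5*0 = 0)
F(k) = k³ (F(k) = k*k² = k³)
(√(-4 - 1) - 1*3) + F(c)*3 = (√(-4 - 1) - 1*3) + 0³*3 = (√(-5) - 3) + 0*3 = (I*√5 - 3) + 0 = (-3 + I*√5) + 0 = -3 + I*√5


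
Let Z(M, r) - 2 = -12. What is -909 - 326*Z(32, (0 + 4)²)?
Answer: 2351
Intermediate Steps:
Z(M, r) = -10 (Z(M, r) = 2 - 12 = -10)
-909 - 326*Z(32, (0 + 4)²) = -909 - 326*(-10) = -909 + 3260 = 2351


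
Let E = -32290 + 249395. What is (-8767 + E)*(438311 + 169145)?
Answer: 126556168128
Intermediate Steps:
E = 217105
(-8767 + E)*(438311 + 169145) = (-8767 + 217105)*(438311 + 169145) = 208338*607456 = 126556168128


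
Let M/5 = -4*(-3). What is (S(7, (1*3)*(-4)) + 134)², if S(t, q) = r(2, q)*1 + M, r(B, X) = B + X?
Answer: 33856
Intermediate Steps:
M = 60 (M = 5*(-4*(-3)) = 5*12 = 60)
S(t, q) = 62 + q (S(t, q) = (2 + q)*1 + 60 = (2 + q) + 60 = 62 + q)
(S(7, (1*3)*(-4)) + 134)² = ((62 + (1*3)*(-4)) + 134)² = ((62 + 3*(-4)) + 134)² = ((62 - 12) + 134)² = (50 + 134)² = 184² = 33856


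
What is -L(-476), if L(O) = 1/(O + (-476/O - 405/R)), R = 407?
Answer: 407/193730 ≈ 0.0021009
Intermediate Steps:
L(O) = 1/(-405/407 + O - 476/O) (L(O) = 1/(O + (-476/O - 405/407)) = 1/(O + (-405/407 - 476/O)) = 1/(-405/407 + O - 476/O))
-L(-476) = -407*(-476)/(-193732 - 405*(-476) + 407*(-476)²) = -407*(-476)/(-193732 + 192780 + 407*226576) = -407*(-476)/(-193732 + 192780 + 92216432) = -407*(-476)/92215480 = -1*(-407/193730) = 407/193730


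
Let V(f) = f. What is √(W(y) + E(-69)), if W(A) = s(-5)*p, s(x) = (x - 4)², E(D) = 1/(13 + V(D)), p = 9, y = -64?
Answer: √571522/28 ≈ 27.000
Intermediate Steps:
E(D) = 1/(13 + D)
s(x) = (-4 + x)²
W(A) = 729 (W(A) = (-4 - 5)²*9 = (-9)²*9 = 81*9 = 729)
√(W(y) + E(-69)) = √(729 + 1/(13 - 69)) = √(729 + 1/(-56)) = √(729 - 1/56) = √(40823/56) = √571522/28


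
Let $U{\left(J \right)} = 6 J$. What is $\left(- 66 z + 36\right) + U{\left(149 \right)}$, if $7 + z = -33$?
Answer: $3570$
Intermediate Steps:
$z = -40$ ($z = -7 - 33 = -40$)
$\left(- 66 z + 36\right) + U{\left(149 \right)} = \left(\left(-66\right) \left(-40\right) + 36\right) + 6 \cdot 149 = \left(2640 + 36\right) + 894 = 2676 + 894 = 3570$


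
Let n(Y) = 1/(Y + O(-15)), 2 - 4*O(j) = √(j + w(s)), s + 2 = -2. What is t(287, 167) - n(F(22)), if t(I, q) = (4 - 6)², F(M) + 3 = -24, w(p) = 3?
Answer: 5677/1406 - I*√3/1406 ≈ 4.0377 - 0.0012319*I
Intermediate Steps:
s = -4 (s = -2 - 2 = -4)
F(M) = -27 (F(M) = -3 - 24 = -27)
O(j) = ½ - √(3 + j)/4 (O(j) = ½ - √(j + 3)/4 = ½ - √(3 + j)/4)
n(Y) = 1/(½ + Y - I*√3/2) (n(Y) = 1/(Y + (½ - √(3 - 15)/4)) = 1/(Y + (½ - I*√3/2)) = 1/(½ + Y - I*√3/2))
t(I, q) = 4 (t(I, q) = (-2)² = 4)
t(287, 167) - n(F(22)) = 4 - 2/(1 + 2*(-27) - I*√3) = 4 - 2/(1 - 54 - I*√3) = 4 - 2/(-53 - I*√3)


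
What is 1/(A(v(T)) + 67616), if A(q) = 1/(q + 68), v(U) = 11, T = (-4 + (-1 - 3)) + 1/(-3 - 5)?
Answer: 79/5341665 ≈ 1.4789e-5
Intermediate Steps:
T = -65/8 (T = (-4 - 4) + 1/(-8) = -8 - ⅛ = -65/8 ≈ -8.1250)
A(q) = 1/(68 + q)
1/(A(v(T)) + 67616) = 1/(1/(68 + 11) + 67616) = 1/(1/79 + 67616) = 1/(5341665/79) = 79/5341665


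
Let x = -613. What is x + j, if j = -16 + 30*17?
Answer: -119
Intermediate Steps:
j = 494 (j = -16 + 510 = 494)
x + j = -613 + 494 = -119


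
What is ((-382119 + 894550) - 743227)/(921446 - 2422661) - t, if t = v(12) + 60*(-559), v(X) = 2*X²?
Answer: 16639543992/500405 ≈ 33252.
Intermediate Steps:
t = -33252 (t = 2*12² + 60*(-559) = 2*144 - 33540 = 288 - 33540 = -33252)
((-382119 + 894550) - 743227)/(921446 - 2422661) - t = ((-382119 + 894550) - 743227)/(921446 - 2422661) - 1*(-33252) = (512431 - 743227)/(-1501215) + 33252 = -230796*(-1/1501215) + 33252 = 76932/500405 + 33252 = 16639543992/500405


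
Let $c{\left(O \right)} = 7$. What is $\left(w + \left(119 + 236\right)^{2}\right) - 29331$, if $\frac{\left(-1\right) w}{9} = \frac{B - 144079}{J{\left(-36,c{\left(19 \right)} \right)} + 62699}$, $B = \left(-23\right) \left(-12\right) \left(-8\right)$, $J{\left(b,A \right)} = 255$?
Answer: $\frac{6088590659}{62954} \approx 96715.0$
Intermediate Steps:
$B = -2208$ ($B = 276 \left(-8\right) = -2208$)
$w = \frac{1316583}{62954}$ ($w = - 9 \frac{-2208 - 144079}{255 + 62699} = - 9 \left(- \frac{146287}{62954}\right) = - 9 \left(\left(-146287\right) \frac{1}{62954}\right) = \left(-9\right) \left(- \frac{146287}{62954}\right) = \frac{1316583}{62954} \approx 20.913$)
$\left(w + \left(119 + 236\right)^{2}\right) - 29331 = \left(\frac{1316583}{62954} + \left(119 + 236\right)^{2}\right) - 29331 = \left(\frac{1316583}{62954} + 355^{2}\right) - 29331 = \left(\frac{1316583}{62954} + 126025\right) - 29331 = \frac{7935094433}{62954} - 29331 = \frac{6088590659}{62954}$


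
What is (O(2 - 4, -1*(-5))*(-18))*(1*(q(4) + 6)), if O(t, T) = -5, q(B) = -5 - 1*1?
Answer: 0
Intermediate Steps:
q(B) = -6 (q(B) = -5 - 1 = -6)
(O(2 - 4, -1*(-5))*(-18))*(1*(q(4) + 6)) = (-5*(-18))*(1*(-6 + 6)) = 90*(1*0) = 90*0 = 0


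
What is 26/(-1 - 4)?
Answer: -26/5 ≈ -5.2000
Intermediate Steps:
26/(-1 - 4) = 26/(-5) = -⅕*26 = -26/5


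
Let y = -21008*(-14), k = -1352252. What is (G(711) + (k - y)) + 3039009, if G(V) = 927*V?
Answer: 2051742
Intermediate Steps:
y = 294112
(G(711) + (k - y)) + 3039009 = (927*711 + (-1352252 - 1*294112)) + 3039009 = (659097 + (-1352252 - 294112)) + 3039009 = (659097 - 1646364) + 3039009 = -987267 + 3039009 = 2051742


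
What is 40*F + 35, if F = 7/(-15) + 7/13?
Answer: 1477/39 ≈ 37.872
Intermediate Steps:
F = 14/195 (F = 7*(-1/15) + 7*(1/13) = -7/15 + 7/13 = 14/195 ≈ 0.071795)
40*F + 35 = 40*(14/195) + 35 = 112/39 + 35 = 1477/39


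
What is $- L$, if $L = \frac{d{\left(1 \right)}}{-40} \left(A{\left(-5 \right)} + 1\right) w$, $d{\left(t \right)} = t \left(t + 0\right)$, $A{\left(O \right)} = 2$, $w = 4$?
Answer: $\frac{3}{10} \approx 0.3$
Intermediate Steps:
$d{\left(t \right)} = t^{2}$ ($d{\left(t \right)} = t t = t^{2}$)
$L = - \frac{3}{10}$ ($L = \frac{1^{2}}{-40} \left(2 + 1\right) 4 = \left(- \frac{1}{40}\right) 1 \cdot 3 \cdot 4 = \left(- \frac{1}{40}\right) 12 = - \frac{3}{10} \approx -0.3$)
$- L = \left(-1\right) \left(- \frac{3}{10}\right) = \frac{3}{10}$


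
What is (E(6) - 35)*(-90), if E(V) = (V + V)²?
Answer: -9810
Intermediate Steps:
E(V) = 4*V² (E(V) = (2*V)² = 4*V²)
(E(6) - 35)*(-90) = (4*6² - 35)*(-90) = (4*36 - 35)*(-90) = (144 - 35)*(-90) = 109*(-90) = -9810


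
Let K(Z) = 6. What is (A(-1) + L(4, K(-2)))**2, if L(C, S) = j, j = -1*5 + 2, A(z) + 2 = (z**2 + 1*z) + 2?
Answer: 9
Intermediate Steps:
A(z) = z + z**2 (A(z) = -2 + ((z**2 + 1*z) + 2) = -2 + ((z**2 + z) + 2) = -2 + ((z + z**2) + 2) = -2 + (2 + z + z**2) = z + z**2)
j = -3 (j = -5 + 2 = -3)
L(C, S) = -3
(A(-1) + L(4, K(-2)))**2 = (-(1 - 1) - 3)**2 = (-1*0 - 3)**2 = (0 - 3)**2 = (-3)**2 = 9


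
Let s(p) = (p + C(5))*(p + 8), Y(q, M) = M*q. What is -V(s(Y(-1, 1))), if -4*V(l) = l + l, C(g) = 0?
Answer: -7/2 ≈ -3.5000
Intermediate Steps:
s(p) = p*(8 + p) (s(p) = (p + 0)*(p + 8) = p*(8 + p))
V(l) = -l/2 (V(l) = -(l + l)/4 = -l/2)
-V(s(Y(-1, 1))) = -(-1)*(1*(-1))*(8 + 1*(-1))/2 = -(-1)*(-(8 - 1))/2 = -(-1)*(-1*7)/2 = -(-1)*(-7)/2 = -1*7/2 = -7/2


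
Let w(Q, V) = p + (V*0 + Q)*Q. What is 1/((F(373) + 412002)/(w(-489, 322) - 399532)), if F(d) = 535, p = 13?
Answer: -160398/412537 ≈ -0.38881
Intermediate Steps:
w(Q, V) = 13 + Q² (w(Q, V) = 13 + (V*0 + Q)*Q = 13 + (0 + Q)*Q = 13 + Q*Q = 13 + Q²)
1/((F(373) + 412002)/(w(-489, 322) - 399532)) = 1/((535 + 412002)/((13 + (-489)²) - 399532)) = 1/(412537/((13 + 239121) - 399532)) = 1/(412537/(239134 - 399532)) = 1/(412537/(-160398)) = 1/(412537*(-1/160398)) = 1/(-412537/160398) = -160398/412537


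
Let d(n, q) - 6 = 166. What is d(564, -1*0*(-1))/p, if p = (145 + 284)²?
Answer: 172/184041 ≈ 0.00093457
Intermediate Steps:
d(n, q) = 172 (d(n, q) = 6 + 166 = 172)
p = 184041 (p = 429² = 184041)
d(564, -1*0*(-1))/p = 172/184041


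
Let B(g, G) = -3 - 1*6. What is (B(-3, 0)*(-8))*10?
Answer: 720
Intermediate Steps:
B(g, G) = -9 (B(g, G) = -3 - 6 = -9)
(B(-3, 0)*(-8))*10 = -9*(-8)*10 = 72*10 = 720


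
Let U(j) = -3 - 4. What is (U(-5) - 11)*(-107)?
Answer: 1926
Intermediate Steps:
U(j) = -7
(U(-5) - 11)*(-107) = (-7 - 11)*(-107) = -18*(-107) = 1926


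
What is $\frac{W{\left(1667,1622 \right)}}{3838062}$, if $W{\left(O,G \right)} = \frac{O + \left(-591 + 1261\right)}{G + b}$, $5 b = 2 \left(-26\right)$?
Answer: $\frac{3895}{10309034532} \approx 3.7782 \cdot 10^{-7}$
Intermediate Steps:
$b = - \frac{52}{5}$ ($b = \frac{2 \left(-26\right)}{5} = \frac{1}{5} \left(-52\right) = - \frac{52}{5} \approx -10.4$)
$W{\left(O,G \right)} = \frac{670 + O}{- \frac{52}{5} + G}$ ($W{\left(O,G \right)} = \frac{O + \left(-591 + 1261\right)}{G - \frac{52}{5}} = \frac{O + 670}{- \frac{52}{5} + G} = \frac{670 + O}{- \frac{52}{5} + G}$)
$\frac{W{\left(1667,1622 \right)}}{3838062} = \frac{5 \frac{1}{-52 + 5 \cdot 1622} \left(670 + 1667\right)}{3838062} = 5 \frac{1}{-52 + 8110} \cdot 2337 \cdot \frac{1}{3838062} = 5 \cdot \frac{1}{8058} \cdot 2337 \cdot \frac{1}{3838062} = \frac{3895}{2686} \cdot \frac{1}{3838062} = \frac{3895}{10309034532}$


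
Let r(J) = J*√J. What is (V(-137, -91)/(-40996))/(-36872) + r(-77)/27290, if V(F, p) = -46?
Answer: -23/755802256 - 77*I*√77/27290 ≈ -3.0431e-8 - 0.024759*I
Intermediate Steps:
r(J) = J^(3/2)
(V(-137, -91)/(-40996))/(-36872) + r(-77)/27290 = -46/(-40996)/(-36872) + (-77)^(3/2)/27290 = -46*(-1/40996)*(-1/36872) - 77*I*√77*(1/27290) = (23/20498)*(-1/36872) - 77*I*√77/27290 = -23/755802256 - 77*I*√77/27290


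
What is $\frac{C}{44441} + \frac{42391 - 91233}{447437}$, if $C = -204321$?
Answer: $- \frac{93591362599}{19884547717} \approx -4.7067$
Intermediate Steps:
$\frac{C}{44441} + \frac{42391 - 91233}{447437} = - \frac{204321}{44441} + \frac{42391 - 91233}{447437} = \left(-204321\right) \frac{1}{44441} - \frac{48842}{447437} = - \frac{204321}{44441} - \frac{48842}{447437} = - \frac{93591362599}{19884547717}$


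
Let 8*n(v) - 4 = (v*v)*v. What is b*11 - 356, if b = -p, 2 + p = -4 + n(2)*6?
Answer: -389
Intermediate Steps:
n(v) = 1/2 + v**3/8 (n(v) = 1/2 + ((v*v)*v)/8 = 1/2 + (v**2*v)/8 = 1/2 + v**3/8)
p = 3 (p = -2 + (-4 + (1/2 + (1/8)*2**3)*6) = -2 + (-4 + (1/2 + (1/8)*8)*6) = -2 + (-4 + (1/2 + 1)*6) = -2 + (-4 + (3/2)*6) = -2 + (-4 + 9) = -2 + 5 = 3)
b = -3 (b = -1*3 = -3)
b*11 - 356 = -3*11 - 356 = -33 - 356 = -389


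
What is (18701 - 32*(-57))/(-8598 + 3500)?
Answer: -20525/5098 ≈ -4.0261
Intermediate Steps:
(18701 - 32*(-57))/(-8598 + 3500) = (18701 + 1824)/(-5098) = 20525*(-1/5098) = -20525/5098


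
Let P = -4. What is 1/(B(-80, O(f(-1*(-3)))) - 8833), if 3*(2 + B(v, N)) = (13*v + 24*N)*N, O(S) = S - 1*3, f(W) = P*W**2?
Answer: 1/16853 ≈ 5.9337e-5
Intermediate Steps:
f(W) = -4*W**2
O(S) = -3 + S (O(S) = S - 3 = -3 + S)
B(v, N) = -2 + N*(13*v + 24*N)/3 (B(v, N) = -2 + ((13*v + 24*N)*N)/3 = -2 + (N*(13*v + 24*N))/3 = -2 + N*(13*v + 24*N)/3)
1/(B(-80, O(f(-1*(-3)))) - 8833) = 1/((-2 + 8*(-3 - 4*(-1*(-3))**2)**2 + (13/3)*(-3 - 4*(-1*(-3))**2)*(-80)) - 8833) = 1/((-2 + 8*(-3 - 4*3**2)**2 + (13/3)*(-3 - 4*3**2)*(-80)) - 8833) = 1/((-2 + 8*(-3 - 4*9)**2 + (13/3)*(-3 - 4*9)*(-80)) - 8833) = 1/((-2 + 8*(-3 - 36)**2 + (13/3)*(-3 - 36)*(-80)) - 8833) = 1/((-2 + 8*(-39)**2 + (13/3)*(-39)*(-80)) - 8833) = 1/((-2 + 8*1521 + 13520) - 8833) = 1/((-2 + 12168 + 13520) - 8833) = 1/(25686 - 8833) = 1/16853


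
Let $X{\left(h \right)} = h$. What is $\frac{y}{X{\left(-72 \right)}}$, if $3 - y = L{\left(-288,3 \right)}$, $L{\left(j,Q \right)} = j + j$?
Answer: $- \frac{193}{24} \approx -8.0417$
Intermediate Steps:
$L{\left(j,Q \right)} = 2 j$
$y = 579$ ($y = 3 - 2 \left(-288\right) = 3 - -576 = 3 + 576 = 579$)
$\frac{y}{X{\left(-72 \right)}} = \frac{579}{-72} = 579 \left(- \frac{1}{72}\right) = - \frac{193}{24}$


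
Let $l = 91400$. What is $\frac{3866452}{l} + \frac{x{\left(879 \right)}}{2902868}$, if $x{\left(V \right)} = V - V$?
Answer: $\frac{966613}{22850} \approx 42.303$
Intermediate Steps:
$x{\left(V \right)} = 0$
$\frac{3866452}{l} + \frac{x{\left(879 \right)}}{2902868} = \frac{3866452}{91400} + \frac{0}{2902868} = 3866452 \cdot \frac{1}{91400} + 0 \cdot \frac{1}{2902868} = \frac{966613}{22850} + 0 = \frac{966613}{22850}$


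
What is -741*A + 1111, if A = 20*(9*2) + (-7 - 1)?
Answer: -259721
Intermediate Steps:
A = 352 (A = 20*18 - 8 = 360 - 8 = 352)
-741*A + 1111 = -741*352 + 1111 = -260832 + 1111 = -259721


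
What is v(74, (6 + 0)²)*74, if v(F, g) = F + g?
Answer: 8140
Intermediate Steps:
v(74, (6 + 0)²)*74 = (74 + (6 + 0)²)*74 = (74 + 6²)*74 = (74 + 36)*74 = 110*74 = 8140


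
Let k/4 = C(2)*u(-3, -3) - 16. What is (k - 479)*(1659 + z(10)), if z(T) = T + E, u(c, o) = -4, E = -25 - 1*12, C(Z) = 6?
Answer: -1042848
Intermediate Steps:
E = -37 (E = -25 - 12 = -37)
z(T) = -37 + T (z(T) = T - 37 = -37 + T)
k = -160 (k = 4*(6*(-4) - 16) = 4*(-24 - 16) = 4*(-40) = -160)
(k - 479)*(1659 + z(10)) = (-160 - 479)*(1659 + (-37 + 10)) = -639*(1659 - 27) = -639*1632 = -1042848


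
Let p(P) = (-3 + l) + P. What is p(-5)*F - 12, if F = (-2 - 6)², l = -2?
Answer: -652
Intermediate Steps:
F = 64 (F = (-8)² = 64)
p(P) = -5 + P (p(P) = (-3 - 2) + P = -5 + P)
p(-5)*F - 12 = (-5 - 5)*64 - 12 = -10*64 - 12 = -640 - 12 = -652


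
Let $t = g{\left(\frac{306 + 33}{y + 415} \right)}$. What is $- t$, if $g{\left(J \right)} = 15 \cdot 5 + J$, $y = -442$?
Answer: $- \frac{562}{9} \approx -62.444$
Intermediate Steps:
$g{\left(J \right)} = 75 + J$
$t = \frac{562}{9}$ ($t = 75 + \frac{306 + 33}{-442 + 415} = 75 + \frac{339}{-27} = 75 + 339 \left(- \frac{1}{27}\right) = 75 - \frac{113}{9} = \frac{562}{9} \approx 62.444$)
$- t = \left(-1\right) \frac{562}{9} = - \frac{562}{9}$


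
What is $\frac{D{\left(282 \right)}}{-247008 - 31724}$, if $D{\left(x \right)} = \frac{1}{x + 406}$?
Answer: $- \frac{1}{191767616} \approx -5.2146 \cdot 10^{-9}$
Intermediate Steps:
$D{\left(x \right)} = \frac{1}{406 + x}$
$\frac{D{\left(282 \right)}}{-247008 - 31724} = \frac{1}{\left(406 + 282\right) \left(-247008 - 31724\right)} = \frac{1}{688 \left(-247008 - 31724\right)} = \frac{1}{688 \left(-278732\right)} = \frac{1}{688} \left(- \frac{1}{278732}\right) = - \frac{1}{191767616}$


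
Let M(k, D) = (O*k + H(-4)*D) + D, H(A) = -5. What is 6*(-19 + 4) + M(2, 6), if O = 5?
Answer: -104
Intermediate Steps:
M(k, D) = -4*D + 5*k (M(k, D) = (5*k - 5*D) + D = (-5*D + 5*k) + D = -4*D + 5*k)
6*(-19 + 4) + M(2, 6) = 6*(-19 + 4) + (-4*6 + 5*2) = 6*(-15) + (-24 + 10) = -90 - 14 = -104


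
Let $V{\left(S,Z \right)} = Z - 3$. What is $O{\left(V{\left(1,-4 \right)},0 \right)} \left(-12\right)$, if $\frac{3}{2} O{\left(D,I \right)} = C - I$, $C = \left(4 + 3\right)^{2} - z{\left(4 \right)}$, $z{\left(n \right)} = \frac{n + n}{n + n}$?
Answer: $-384$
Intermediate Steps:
$z{\left(n \right)} = 1$ ($z{\left(n \right)} = \frac{2 n}{2 n} = 2 n \frac{1}{2 n} = 1$)
$C = 48$ ($C = \left(4 + 3\right)^{2} - 1 = 7^{2} - 1 = 49 - 1 = 48$)
$V{\left(S,Z \right)} = -3 + Z$ ($V{\left(S,Z \right)} = Z - 3 = -3 + Z$)
$O{\left(D,I \right)} = 32 - \frac{2 I}{3}$ ($O{\left(D,I \right)} = \frac{2 \left(48 - I\right)}{3} = 32 - \frac{2 I}{3}$)
$O{\left(V{\left(1,-4 \right)},0 \right)} \left(-12\right) = \left(32 - 0\right) \left(-12\right) = \left(32 + 0\right) \left(-12\right) = 32 \left(-12\right) = -384$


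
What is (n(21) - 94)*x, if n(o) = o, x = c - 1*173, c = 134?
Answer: 2847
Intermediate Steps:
x = -39 (x = 134 - 1*173 = 134 - 173 = -39)
(n(21) - 94)*x = (21 - 94)*(-39) = -73*(-39) = 2847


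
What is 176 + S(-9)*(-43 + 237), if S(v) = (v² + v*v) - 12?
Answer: 29276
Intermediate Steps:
S(v) = -12 + 2*v² (S(v) = (v² + v²) - 12 = 2*v² - 12 = -12 + 2*v²)
176 + S(-9)*(-43 + 237) = 176 + (-12 + 2*(-9)²)*(-43 + 237) = 176 + (-12 + 2*81)*194 = 176 + (-12 + 162)*194 = 176 + 150*194 = 176 + 29100 = 29276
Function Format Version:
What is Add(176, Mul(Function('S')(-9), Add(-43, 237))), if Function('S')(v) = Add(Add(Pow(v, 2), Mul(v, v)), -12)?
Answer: 29276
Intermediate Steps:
Function('S')(v) = Add(-12, Mul(2, Pow(v, 2))) (Function('S')(v) = Add(Add(Pow(v, 2), Pow(v, 2)), -12) = Add(Mul(2, Pow(v, 2)), -12) = Add(-12, Mul(2, Pow(v, 2))))
Add(176, Mul(Function('S')(-9), Add(-43, 237))) = Add(176, Mul(Add(-12, Mul(2, Pow(-9, 2))), Add(-43, 237))) = Add(176, Mul(Add(-12, Mul(2, 81)), 194)) = Add(176, Mul(Add(-12, 162), 194)) = Add(176, Mul(150, 194)) = Add(176, 29100) = 29276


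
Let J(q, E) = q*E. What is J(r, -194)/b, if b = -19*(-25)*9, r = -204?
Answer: 13192/1425 ≈ 9.2575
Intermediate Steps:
J(q, E) = E*q
b = 4275 (b = 475*9 = 4275)
J(r, -194)/b = -194*(-204)/4275 = 39576*(1/4275) = 13192/1425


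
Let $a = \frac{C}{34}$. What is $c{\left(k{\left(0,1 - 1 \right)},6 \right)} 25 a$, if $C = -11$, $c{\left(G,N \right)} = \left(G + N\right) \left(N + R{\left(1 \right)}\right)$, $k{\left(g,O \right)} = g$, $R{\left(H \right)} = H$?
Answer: $- \frac{5775}{17} \approx -339.71$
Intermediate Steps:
$c{\left(G,N \right)} = \left(1 + N\right) \left(G + N\right)$ ($c{\left(G,N \right)} = \left(G + N\right) \left(N + 1\right) = \left(G + N\right) \left(1 + N\right) = \left(1 + N\right) \left(G + N\right)$)
$a = - \frac{11}{34} \approx -0.32353$
$c{\left(k{\left(0,1 - 1 \right)},6 \right)} 25 a = \left(0 + 6 + 6^{2} + 0 \cdot 6\right) 25 \left(- \frac{11}{34}\right) = \left(0 + 6 + 36 + 0\right) 25 \left(- \frac{11}{34}\right) = 42 \cdot 25 \left(- \frac{11}{34}\right) = 1050 \left(- \frac{11}{34}\right) = - \frac{5775}{17}$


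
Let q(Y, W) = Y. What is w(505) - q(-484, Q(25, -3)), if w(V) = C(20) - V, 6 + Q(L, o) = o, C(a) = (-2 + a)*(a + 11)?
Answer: 537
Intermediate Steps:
C(a) = (-2 + a)*(11 + a)
Q(L, o) = -6 + o
w(V) = 558 - V (w(V) = (-22 + 20² + 9*20) - V = (-22 + 400 + 180) - V = 558 - V)
w(505) - q(-484, Q(25, -3)) = (558 - 1*505) - 1*(-484) = (558 - 505) + 484 = 53 + 484 = 537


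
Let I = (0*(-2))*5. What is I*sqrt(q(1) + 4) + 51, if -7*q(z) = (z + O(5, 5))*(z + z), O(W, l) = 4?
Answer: 51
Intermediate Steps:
I = 0 (I = 0*5 = 0)
q(z) = -2*z*(4 + z)/7 (q(z) = -(z + 4)*(z + z)/7 = -(4 + z)*2*z/7 = -2*z*(4 + z)/7)
I*sqrt(q(1) + 4) + 51 = 0*sqrt(-2/7*1*(4 + 1) + 4) + 51 = 0*sqrt(-2/7*1*5 + 4) + 51 = 0*sqrt(-10/7 + 4) + 51 = 0*sqrt(18/7) + 51 = 0*(3*sqrt(14)/7) + 51 = 0 + 51 = 51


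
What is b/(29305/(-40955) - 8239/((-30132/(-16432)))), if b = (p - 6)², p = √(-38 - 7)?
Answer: 555325227/277275197005 + 2221300908*I*√5/277275197005 ≈ 0.0020028 + 0.017914*I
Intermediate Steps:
p = 3*I*√5 (p = √(-45) = 3*I*√5 ≈ 6.7082*I)
b = (-6 + 3*I*√5)² (b = (3*I*√5 - 6)² = (-6 + 3*I*√5)² ≈ -9.0 - 80.498*I)
b/(29305/(-40955) - 8239/((-30132/(-16432)))) = (9*(2 - I*√5)²)/(29305/(-40955) - 8239/((-30132/(-16432)))) = (9*(2 - I*√5)²)/(29305*(-1/40955) - 8239/((-30132*(-1/16432)))) = (9*(2 - I*√5)²)/(-5861/8191 - 8239/7533/4108) = (9*(2 - I*√5)²)/(-5861/8191 - 8239*4108/7533) = (9*(2 - I*√5)²)/(-5861/8191 - 33845812/7533) = (9*(2 - I*√5)²)/(-277275197005/61702803) = (9*(2 - I*√5)²)*(-61702803/277275197005) = -555325227*(2 - I*√5)²/277275197005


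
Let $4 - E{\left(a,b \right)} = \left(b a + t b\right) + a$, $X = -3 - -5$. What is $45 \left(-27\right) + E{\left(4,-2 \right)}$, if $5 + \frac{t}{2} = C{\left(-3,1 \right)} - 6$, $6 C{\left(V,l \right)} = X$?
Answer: $- \frac{3749}{3} \approx -1249.7$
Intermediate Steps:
$X = 2$ ($X = -3 + 5 = 2$)
$C{\left(V,l \right)} = \frac{1}{3}$ ($C{\left(V,l \right)} = \frac{1}{6} \cdot 2 = \frac{1}{3}$)
$t = - \frac{64}{3}$ ($t = -10 + 2 \left(\frac{1}{3} - 6\right) = -10 + 2 \left(- \frac{17}{3}\right) = -10 - \frac{34}{3} = - \frac{64}{3} \approx -21.333$)
$E{\left(a,b \right)} = 4 - a + \frac{64 b}{3} - a b$ ($E{\left(a,b \right)} = 4 - \left(\left(b a - \frac{64 b}{3}\right) + a\right) = 4 - \left(\left(a b - \frac{64 b}{3}\right) + a\right) = 4 - \left(\left(- \frac{64 b}{3} + a b\right) + a\right) = 4 - \left(a - \frac{64 b}{3} + a b\right) = 4 - a + \frac{64 b}{3} - a b$)
$45 \left(-27\right) + E{\left(4,-2 \right)} = 45 \left(-27\right) + \left(4 - 4 + \frac{64}{3} \left(-2\right) - 4 \left(-2\right)\right) = -1215 + \left(4 - 4 - \frac{128}{3} + 8\right) = -1215 - \frac{104}{3} = - \frac{3749}{3}$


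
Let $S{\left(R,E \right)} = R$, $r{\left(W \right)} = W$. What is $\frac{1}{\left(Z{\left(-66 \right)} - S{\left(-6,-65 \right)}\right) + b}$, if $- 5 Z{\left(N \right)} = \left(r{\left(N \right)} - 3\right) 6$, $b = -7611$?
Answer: $- \frac{5}{37611} \approx -0.00013294$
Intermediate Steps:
$Z{\left(N \right)} = \frac{18}{5} - \frac{6 N}{5}$ ($Z{\left(N \right)} = - \frac{\left(N - 3\right) 6}{5} = - \frac{\left(-3 + N\right) 6}{5} = - \frac{-18 + 6 N}{5} = \frac{18}{5} - \frac{6 N}{5}$)
$\frac{1}{\left(Z{\left(-66 \right)} - S{\left(-6,-65 \right)}\right) + b} = \frac{1}{\left(\left(\frac{18}{5} - - \frac{396}{5}\right) - -6\right) - 7611} = \frac{1}{\left(\left(\frac{18}{5} + \frac{396}{5}\right) + 6\right) - 7611} = \frac{1}{\left(\frac{414}{5} + 6\right) - 7611} = \frac{1}{\frac{444}{5} - 7611} = \frac{1}{- \frac{37611}{5}} = - \frac{5}{37611}$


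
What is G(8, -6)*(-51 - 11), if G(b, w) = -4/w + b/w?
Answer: 124/3 ≈ 41.333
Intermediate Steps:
G(8, -6)*(-51 - 11) = ((-4 + 8)/(-6))*(-51 - 11) = -1/6*4*(-62) = -2/3*(-62) = 124/3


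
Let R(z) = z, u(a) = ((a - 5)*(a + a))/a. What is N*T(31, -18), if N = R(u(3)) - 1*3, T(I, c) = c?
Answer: 126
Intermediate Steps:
u(a) = -10 + 2*a (u(a) = ((-5 + a)*(2*a))/a = (2*a*(-5 + a))/a = -10 + 2*a)
N = -7 (N = (-10 + 2*3) - 1*3 = (-10 + 6) - 3 = -4 - 3 = -7)
N*T(31, -18) = -7*(-18) = 126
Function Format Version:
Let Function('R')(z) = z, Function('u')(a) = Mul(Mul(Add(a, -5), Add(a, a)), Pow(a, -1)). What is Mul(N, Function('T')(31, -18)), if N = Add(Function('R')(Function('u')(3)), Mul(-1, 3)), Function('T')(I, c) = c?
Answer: 126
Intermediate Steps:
Function('u')(a) = Add(-10, Mul(2, a)) (Function('u')(a) = Mul(Mul(Add(-5, a), Mul(2, a)), Pow(a, -1)) = Mul(Mul(2, a, Add(-5, a)), Pow(a, -1)) = Add(-10, Mul(2, a)))
N = -7 (N = Add(Add(-10, Mul(2, 3)), Mul(-1, 3)) = Add(Add(-10, 6), -3) = Add(-4, -3) = -7)
Mul(N, Function('T')(31, -18)) = Mul(-7, -18) = 126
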